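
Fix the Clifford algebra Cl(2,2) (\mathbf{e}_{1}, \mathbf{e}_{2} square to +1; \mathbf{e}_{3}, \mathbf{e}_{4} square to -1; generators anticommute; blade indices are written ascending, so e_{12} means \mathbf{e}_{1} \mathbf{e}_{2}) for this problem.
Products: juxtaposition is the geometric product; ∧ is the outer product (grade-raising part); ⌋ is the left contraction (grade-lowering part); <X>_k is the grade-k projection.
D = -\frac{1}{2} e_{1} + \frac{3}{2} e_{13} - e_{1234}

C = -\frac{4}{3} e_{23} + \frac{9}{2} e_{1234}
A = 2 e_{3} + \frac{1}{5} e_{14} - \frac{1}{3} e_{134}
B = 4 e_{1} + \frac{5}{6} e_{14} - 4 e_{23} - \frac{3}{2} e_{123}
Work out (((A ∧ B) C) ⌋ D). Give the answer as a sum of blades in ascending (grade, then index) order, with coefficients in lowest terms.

step 1: -8 e_{13} - \frac{5}{3} e_{134} - \frac{4}{5} e_{1234}
step 2: -\frac{18}{5} + \frac{15}{2} e_{2} + \frac{32}{3} e_{12} + \frac{16}{15} e_{14} + 36 e_{24} + \frac{20}{9} e_{124}
step 3: \frac{9}{5} e_{1} + \frac{20}{9} e_{3} + \frac{153}{5} e_{13} - \frac{16}{15} e_{23} + \frac{32}{3} e_{34} + \frac{15}{2} e_{134} + \frac{18}{5} e_{1234}
Answer: \frac{9}{5} e_{1} + \frac{20}{9} e_{3} + \frac{153}{5} e_{13} - \frac{16}{15} e_{23} + \frac{32}{3} e_{34} + \frac{15}{2} e_{134} + \frac{18}{5} e_{1234}


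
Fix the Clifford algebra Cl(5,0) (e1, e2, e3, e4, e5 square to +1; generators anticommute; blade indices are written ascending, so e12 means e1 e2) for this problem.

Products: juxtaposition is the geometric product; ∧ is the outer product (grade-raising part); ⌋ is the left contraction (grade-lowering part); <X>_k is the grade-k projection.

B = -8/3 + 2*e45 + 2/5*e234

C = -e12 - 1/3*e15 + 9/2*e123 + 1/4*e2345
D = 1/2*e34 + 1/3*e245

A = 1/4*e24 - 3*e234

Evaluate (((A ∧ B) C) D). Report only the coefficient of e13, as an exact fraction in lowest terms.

step 1: -2/3*e24 + 8*e234
step 2: -2*e5 + 106/3*e14 - 1/6*e35 + 5*e134 + 2/9*e1245 + 8/3*e12345
step 3: -139/54*e1 - 151/9*e13 - 2/3*e24 - 1/12*e45 - 118/9*e125 + 1/18*e234 - e345 + 14/9*e1235
Answer: -151/9


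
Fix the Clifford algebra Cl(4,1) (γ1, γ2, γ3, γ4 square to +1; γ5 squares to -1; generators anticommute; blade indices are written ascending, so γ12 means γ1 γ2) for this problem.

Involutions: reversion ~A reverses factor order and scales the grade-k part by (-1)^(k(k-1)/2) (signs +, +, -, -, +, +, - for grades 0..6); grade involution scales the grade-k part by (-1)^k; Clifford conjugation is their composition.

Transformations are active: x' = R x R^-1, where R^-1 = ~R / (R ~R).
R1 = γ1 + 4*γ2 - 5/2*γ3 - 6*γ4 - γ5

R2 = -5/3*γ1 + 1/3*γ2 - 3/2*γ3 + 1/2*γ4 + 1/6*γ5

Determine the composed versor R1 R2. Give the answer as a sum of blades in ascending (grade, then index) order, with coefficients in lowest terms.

Distribute over the terms of R1 (each basis-blade product reordered to ascending indices, repeated generators contracted through their squares):
(γ1) R2 = -5/3 + 1/3*γ12 - 3/2*γ13 + 1/2*γ14 + 1/6*γ15
(4*γ2) R2 = 4/3 + 20/3*γ12 - 6*γ23 + 2*γ24 + 2/3*γ25
(-5/2*γ3) R2 = 15/4 - 25/6*γ13 + 5/6*γ23 - 5/4*γ34 - 5/12*γ35
(-6*γ4) R2 = -3 - 10*γ14 + 2*γ24 - 9*γ34 - γ45
(-γ5) R2 = 1/6 - 5/3*γ15 + 1/3*γ25 - 3/2*γ35 + 1/2*γ45
Summing the partial products and collecting blades:
Answer: 7/12 + 7*γ12 - 17/3*γ13 - 19/2*γ14 - 3/2*γ15 - 31/6*γ23 + 4*γ24 + γ25 - 41/4*γ34 - 23/12*γ35 - 1/2*γ45


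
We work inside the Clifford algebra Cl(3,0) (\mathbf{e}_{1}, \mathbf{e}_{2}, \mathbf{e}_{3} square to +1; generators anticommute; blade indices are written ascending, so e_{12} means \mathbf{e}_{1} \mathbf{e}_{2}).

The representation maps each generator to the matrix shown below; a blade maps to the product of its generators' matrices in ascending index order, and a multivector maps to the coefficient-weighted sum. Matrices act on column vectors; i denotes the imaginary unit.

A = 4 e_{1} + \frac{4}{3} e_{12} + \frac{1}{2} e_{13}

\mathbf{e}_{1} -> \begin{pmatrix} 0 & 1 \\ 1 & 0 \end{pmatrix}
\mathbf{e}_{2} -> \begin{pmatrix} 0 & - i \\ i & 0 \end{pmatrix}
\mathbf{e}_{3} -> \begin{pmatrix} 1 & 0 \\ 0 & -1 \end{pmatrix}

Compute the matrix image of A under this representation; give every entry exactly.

Bivector images (products of the table entries): rho(e_{12}) = rho(\mathbf{e}_{1})rho(\mathbf{e}_{2}) = \begin{pmatrix} i & 0 \\ 0 & - i \end{pmatrix}; rho(e_{13}) = rho(\mathbf{e}_{1})rho(\mathbf{e}_{3}) = \begin{pmatrix} 0 & -1 \\ 1 & 0 \end{pmatrix}.
M = (4)*rho(e_{1}) + (\frac{4}{3})*rho(e_{12}) + (\frac{1}{2})*rho(e_{13}), summed entrywise:
Answer: \begin{pmatrix} \frac{4 i}{3} & \frac{7}{2} \\ \frac{9}{2} & - \frac{4 i}{3} \end{pmatrix}


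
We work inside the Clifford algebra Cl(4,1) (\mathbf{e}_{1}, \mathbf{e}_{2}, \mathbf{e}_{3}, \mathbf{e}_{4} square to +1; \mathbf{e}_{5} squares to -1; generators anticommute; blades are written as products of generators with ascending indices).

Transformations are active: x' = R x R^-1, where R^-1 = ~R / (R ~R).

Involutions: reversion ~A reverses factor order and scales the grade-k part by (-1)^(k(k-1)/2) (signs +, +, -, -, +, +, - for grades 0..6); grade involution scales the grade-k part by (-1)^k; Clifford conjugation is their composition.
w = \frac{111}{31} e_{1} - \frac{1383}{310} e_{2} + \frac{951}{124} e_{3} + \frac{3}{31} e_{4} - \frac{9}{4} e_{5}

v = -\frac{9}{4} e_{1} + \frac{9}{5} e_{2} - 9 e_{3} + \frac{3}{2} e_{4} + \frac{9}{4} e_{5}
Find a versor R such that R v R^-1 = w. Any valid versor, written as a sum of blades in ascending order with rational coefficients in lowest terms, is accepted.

Why this works: both vectors square to \frac{8649}{100}, so q(v) = q(w) and R = v + w = \frac{165}{124} e_{1} - \frac{165}{62} e_{2} - \frac{165}{124} e_{3} + \frac{99}{62} e_{4} carries v to w — its own direction survives, the complement (v - w)/2 flips.
Answer: \frac{165}{124} e_{1} - \frac{165}{62} e_{2} - \frac{165}{124} e_{3} + \frac{99}{62} e_{4}


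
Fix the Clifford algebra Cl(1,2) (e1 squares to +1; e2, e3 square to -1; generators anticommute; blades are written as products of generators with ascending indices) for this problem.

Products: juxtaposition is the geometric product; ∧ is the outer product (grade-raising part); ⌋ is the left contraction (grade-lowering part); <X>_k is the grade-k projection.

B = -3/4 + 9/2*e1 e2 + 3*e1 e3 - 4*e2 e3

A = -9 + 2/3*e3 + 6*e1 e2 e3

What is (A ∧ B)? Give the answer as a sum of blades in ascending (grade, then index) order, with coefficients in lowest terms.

step 1: 27/4 - 1/2*e3 - 81/2*e1 e2 - 27*e1 e3 + 36*e2 e3 - 3/2*e1 e2 e3
Answer: 27/4 - 1/2*e3 - 81/2*e1 e2 - 27*e1 e3 + 36*e2 e3 - 3/2*e1 e2 e3


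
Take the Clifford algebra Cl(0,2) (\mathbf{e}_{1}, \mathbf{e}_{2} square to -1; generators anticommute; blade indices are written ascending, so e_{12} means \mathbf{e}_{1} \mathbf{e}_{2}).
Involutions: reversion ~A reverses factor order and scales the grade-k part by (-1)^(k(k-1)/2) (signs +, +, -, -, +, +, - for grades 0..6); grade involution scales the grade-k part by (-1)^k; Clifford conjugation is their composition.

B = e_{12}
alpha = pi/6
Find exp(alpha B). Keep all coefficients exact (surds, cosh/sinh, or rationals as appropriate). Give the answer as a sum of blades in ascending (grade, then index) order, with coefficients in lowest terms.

B^2 = (1)^2*(e_{12})^2 = 1*(-1) = -1 (a basis 2-blade squares to minus the product of its generators' squares).
B^2 = -1 — a negative square means the series sums to a rotation: l = 1, alpha*l = \frac{\pi}{6}, so exp(alpha B) = cos(\frac{\pi}{6}) + (sin(\frac{\pi}{6})/1)*B = \frac{\sqrt{3}}{2} + (\frac{1}{2})*B.
Answer: \frac{\sqrt{3}}{2} + \frac{1}{2} e_{12}


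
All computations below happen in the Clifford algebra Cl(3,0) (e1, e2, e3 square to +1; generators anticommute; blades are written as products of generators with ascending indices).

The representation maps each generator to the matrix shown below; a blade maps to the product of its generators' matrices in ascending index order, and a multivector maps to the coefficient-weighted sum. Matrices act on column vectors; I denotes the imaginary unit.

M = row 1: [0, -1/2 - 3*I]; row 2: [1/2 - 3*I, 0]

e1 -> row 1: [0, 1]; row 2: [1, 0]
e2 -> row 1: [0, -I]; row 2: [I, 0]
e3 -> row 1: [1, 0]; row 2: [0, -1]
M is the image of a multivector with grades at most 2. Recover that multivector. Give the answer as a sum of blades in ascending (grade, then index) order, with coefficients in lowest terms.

Method: 1, rho(e1), rho(e2), rho(e3) form a trace-orthogonal basis of the 2x2 complex matrices (tr(X Y) = 2 if X = Y, else 0), so M = m0*1 + m1*rho(e1) + m2*rho(e2) + m3*rho(e3) with m0 = tr(M)/2 = 0, m1 = tr(M rho(e1))/2 = -3*I, m2 = tr(M rho(e2))/2 = -I/2, m3 = tr(M rho(e3))/2 = 0.
Multiplying table entries, the bivector images are rho(e1 e2) = I*rho(e3), rho(e1 e3) = -I*rho(e2), rho(e2 e3) = I*rho(e1); with real blade coefficients the real parts of m0..m3 are the coefficients of 1, e1, e2, e3 and the imaginary parts give the bivectors (e2 e3: Im m1, e1 e3: -Im m2, e1 e2: Im m3).
Answer: 1/2*e1 e3 - 3*e2 e3


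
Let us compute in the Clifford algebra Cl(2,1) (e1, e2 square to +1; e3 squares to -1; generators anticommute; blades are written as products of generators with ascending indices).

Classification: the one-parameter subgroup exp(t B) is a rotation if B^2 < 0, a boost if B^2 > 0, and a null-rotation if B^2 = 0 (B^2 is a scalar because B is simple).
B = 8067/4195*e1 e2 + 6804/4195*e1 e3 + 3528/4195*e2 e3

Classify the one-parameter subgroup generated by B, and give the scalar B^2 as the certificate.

B^2 term by term: the squares give (8067/4195)^2*(e1 e2)^2 + (6804/4195)^2*(e1 e3)^2 + (3528/4195)^2*(e2 e3)^2 = 65076489/17598025*(-1) + 46294416/17598025*(+1) + 12446784/17598025*(+1) = -9/25 (each basis 2-blade squares to minus the product of its generators' squares); cross terms between blades sharing an index anticommute and cancel. So B^2 = -9/25.
Answer: rotation, certificate B^2 = -9/25. Note: conjugating B changes its blade decomposition but never the scalar B^2 = -9/25, whose sign settles the classification.


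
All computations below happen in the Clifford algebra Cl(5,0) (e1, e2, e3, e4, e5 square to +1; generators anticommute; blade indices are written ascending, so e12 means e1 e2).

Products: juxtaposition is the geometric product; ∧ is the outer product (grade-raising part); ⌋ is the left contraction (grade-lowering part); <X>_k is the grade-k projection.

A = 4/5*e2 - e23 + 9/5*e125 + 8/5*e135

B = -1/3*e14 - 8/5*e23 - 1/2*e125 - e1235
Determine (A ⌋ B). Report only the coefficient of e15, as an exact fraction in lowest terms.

step 1: -7/10 + 8/5*e2 - 77/25*e3 - 3/5*e15 + 4/5*e135
Answer: -3/5


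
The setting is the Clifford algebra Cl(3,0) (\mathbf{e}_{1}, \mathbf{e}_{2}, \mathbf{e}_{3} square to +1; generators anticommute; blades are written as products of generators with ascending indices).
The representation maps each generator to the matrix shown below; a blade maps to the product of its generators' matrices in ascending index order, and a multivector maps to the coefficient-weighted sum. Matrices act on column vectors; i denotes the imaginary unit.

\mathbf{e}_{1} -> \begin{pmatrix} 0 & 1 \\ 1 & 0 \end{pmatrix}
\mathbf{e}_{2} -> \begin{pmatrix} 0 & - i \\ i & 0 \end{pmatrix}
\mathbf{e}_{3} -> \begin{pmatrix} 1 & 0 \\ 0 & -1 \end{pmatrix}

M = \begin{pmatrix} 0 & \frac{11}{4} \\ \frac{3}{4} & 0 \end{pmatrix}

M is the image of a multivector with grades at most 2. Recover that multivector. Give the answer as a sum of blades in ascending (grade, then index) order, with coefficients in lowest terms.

Method: 1, rho(e_{1}), rho(e_{2}), rho(e_{3}) form a trace-orthogonal basis of the 2x2 complex matrices (tr(X Y) = 2 if X = Y, else 0), so M = m0*1 + m1*rho(e_{1}) + m2*rho(e_{2}) + m3*rho(e_{3}) with m0 = tr(M)/2 = 0, m1 = tr(M rho(e_{1}))/2 = \frac{7}{4}, m2 = tr(M rho(e_{2}))/2 = i, m3 = tr(M rho(e_{3}))/2 = 0.
Multiplying table entries, the bivector images are rho(e_{1} e_{2}) = i*rho(e_{3}), rho(e_{1} e_{3}) = -i*rho(e_{2}), rho(e_{2} e_{3}) = i*rho(e_{1}); with real blade coefficients the real parts of m0..m3 are the coefficients of 1, e_{1}, e_{2}, e_{3} and the imaginary parts give the bivectors (e_{2} e_{3}: Im m1, e_{1} e_{3}: -Im m2, e_{1} e_{2}: Im m3).
Answer: \frac{7}{4} e_{1} - e_{1} e_{3}


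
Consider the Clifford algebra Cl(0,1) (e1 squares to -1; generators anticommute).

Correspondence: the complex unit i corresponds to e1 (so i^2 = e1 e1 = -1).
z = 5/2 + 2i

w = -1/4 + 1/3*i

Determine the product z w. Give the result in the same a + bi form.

In blades: z = 5/2 + 2*e1, w = -1/4 + 1/3*e1.
Distribute z over w term by term (generator squares from the signature, products reordered to ascending indices): (5/2)*w = -5/8 + 5/6*e1; (2*e1)*w = -2/3 - 1/2*e1.
Sum: -31/24 + 1/3*e1; translating back through the correspondence:
Answer: -31/24 + 1/3*i


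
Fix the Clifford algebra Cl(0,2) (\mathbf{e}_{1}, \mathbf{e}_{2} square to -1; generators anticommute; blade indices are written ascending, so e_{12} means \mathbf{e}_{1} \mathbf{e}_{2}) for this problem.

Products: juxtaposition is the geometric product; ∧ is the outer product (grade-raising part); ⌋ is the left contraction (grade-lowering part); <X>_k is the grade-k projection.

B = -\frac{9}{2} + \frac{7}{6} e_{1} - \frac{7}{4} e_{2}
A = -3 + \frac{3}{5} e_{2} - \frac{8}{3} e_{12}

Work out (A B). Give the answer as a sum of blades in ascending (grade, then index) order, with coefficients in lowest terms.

step 1: \frac{291}{20} - \frac{49}{6} e_{1} - \frac{101}{180} e_{2} + \frac{113}{10} e_{12}
Answer: \frac{291}{20} - \frac{49}{6} e_{1} - \frac{101}{180} e_{2} + \frac{113}{10} e_{12}


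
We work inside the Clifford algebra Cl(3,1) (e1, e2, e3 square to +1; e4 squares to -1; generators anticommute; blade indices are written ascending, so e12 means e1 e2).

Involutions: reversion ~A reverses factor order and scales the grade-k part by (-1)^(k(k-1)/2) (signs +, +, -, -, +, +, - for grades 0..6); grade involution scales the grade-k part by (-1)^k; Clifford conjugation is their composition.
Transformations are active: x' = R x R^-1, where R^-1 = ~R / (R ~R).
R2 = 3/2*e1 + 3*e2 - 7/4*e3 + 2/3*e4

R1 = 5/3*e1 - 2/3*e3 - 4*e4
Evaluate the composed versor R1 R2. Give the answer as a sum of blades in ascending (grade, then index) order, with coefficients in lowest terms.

Distribute over the terms of R1 (each basis-blade product reordered to ascending indices, repeated generators contracted through their squares):
(5/3*e1) R2 = 5/2 + 5*e12 - 35/12*e13 + 10/9*e14
(-2/3*e3) R2 = 7/6 + e13 + 2*e23 - 4/9*e34
(-4*e4) R2 = 8/3 + 6*e14 + 12*e24 - 7*e34
Summing the partial products and collecting blades:
Answer: 19/3 + 5*e12 - 23/12*e13 + 64/9*e14 + 2*e23 + 12*e24 - 67/9*e34


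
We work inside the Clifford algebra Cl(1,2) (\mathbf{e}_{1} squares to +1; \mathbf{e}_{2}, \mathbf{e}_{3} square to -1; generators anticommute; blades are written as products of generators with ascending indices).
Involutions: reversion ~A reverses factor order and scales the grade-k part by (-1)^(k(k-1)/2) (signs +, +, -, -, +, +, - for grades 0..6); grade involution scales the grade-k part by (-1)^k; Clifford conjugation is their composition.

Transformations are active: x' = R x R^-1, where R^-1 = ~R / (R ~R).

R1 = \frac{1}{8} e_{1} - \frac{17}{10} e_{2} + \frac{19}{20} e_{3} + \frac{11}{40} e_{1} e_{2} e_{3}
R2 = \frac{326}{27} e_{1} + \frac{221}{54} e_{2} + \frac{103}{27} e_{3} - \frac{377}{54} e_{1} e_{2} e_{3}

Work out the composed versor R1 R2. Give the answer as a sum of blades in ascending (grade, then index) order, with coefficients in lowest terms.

Distribute over the terms of R1 (each basis-blade product reordered to ascending indices, repeated generators contracted through their squares):
(\frac{1}{8} e_{1}) R2 = \frac{163}{108} + \frac{221}{432} e_{1} e_{2} + \frac{103}{216} e_{1} e_{3} - \frac{377}{432} e_{2} e_{3}
(-\frac{17}{10} e_{2}) R2 = \frac{3757}{540} + \frac{2771}{135} e_{1} e_{2} + \frac{6409}{540} e_{1} e_{3} - \frac{1751}{270} e_{2} e_{3}
(\frac{19}{20} e_{3}) R2 = -\frac{1957}{540} + \frac{7163}{1080} e_{1} e_{2} - \frac{3097}{270} e_{1} e_{3} - \frac{4199}{1080} e_{2} e_{3}
(\frac{11}{40} e_{1} e_{2} e_{3}) R2 = \frac{4147}{2160} - \frac{1133}{1080} e_{1} e_{2} + \frac{2431}{2160} e_{1} e_{3} + \frac{1793}{540} e_{2} e_{3}
Summing the partial products and collecting blades:
Answer: \frac{541}{80} + \frac{6389}{240} e_{1} e_{2} + \frac{4321}{2160} e_{1} e_{3} - \frac{17119}{2160} e_{2} e_{3}


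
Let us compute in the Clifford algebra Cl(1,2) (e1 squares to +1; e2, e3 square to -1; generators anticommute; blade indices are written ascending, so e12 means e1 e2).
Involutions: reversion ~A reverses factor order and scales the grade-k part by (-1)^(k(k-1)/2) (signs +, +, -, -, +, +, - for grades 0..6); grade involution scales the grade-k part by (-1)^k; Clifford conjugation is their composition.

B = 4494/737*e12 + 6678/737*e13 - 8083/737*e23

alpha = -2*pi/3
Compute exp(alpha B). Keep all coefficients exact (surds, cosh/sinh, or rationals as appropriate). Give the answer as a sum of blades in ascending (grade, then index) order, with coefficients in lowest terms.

B^2 term by term: the squares give (4494/737)^2*(e12)^2 + (6678/737)^2*(e13)^2 + (-8083/737)^2*(e23)^2 = 20196036/543169*(+1) + 44595684/543169*(+1) + 65334889/543169*(-1) = -1 (each basis 2-blade squares to minus the product of its generators' squares); cross terms between blades sharing an index anticommute and cancel. So B^2 = -1.
B^2 = -1 — the series telescopes trigonometrically here: l = 1, alpha*l = -2*pi/3, so exp(alpha B) = cos(-2*pi/3) + (sin(-2*pi/3)/1)*B = -1/2 + (-sqrt(3)/2)*B.
Answer: -1/2 - 2247*sqrt(3)/737*e12 - 3339*sqrt(3)/737*e13 + 8083*sqrt(3)/1474*e23


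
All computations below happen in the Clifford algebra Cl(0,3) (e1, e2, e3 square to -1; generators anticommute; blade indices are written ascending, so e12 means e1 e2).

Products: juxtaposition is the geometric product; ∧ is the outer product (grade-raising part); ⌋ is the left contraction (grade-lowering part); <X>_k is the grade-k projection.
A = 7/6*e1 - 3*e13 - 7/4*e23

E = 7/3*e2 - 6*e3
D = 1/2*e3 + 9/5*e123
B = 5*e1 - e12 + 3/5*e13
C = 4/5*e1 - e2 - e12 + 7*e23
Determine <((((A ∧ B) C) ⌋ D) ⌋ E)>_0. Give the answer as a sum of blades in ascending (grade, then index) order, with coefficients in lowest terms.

step 1: -35/4*e123
step 2: 245/4*e1 - 35/4*e3 + 35/4*e13 + 7*e23
step 3: 35/8 - 63/5*e1 + 63/4*e2 + 63/4*e12 - 441/4*e23
step 4: -147/4 + 245/24*e2 - 105/4*e3
step 5: -147/4
Answer: -147/4


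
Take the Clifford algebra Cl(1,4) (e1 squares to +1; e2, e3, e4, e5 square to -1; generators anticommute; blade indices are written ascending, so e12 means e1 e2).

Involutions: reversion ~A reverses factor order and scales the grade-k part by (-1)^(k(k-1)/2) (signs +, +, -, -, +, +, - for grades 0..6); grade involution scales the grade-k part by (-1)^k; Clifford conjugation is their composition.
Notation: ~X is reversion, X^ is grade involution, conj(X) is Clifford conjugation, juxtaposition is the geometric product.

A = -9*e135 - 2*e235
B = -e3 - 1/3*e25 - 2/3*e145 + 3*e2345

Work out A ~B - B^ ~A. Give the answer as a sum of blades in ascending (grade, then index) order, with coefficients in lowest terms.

first term: -2/3*e3 + 6*e4 + 9*e15 + 2*e25 - 6*e34 + 3*e123 - 27*e124 + 4/3*e1234
second term: -2/3*e3 + 6*e4 + 9*e15 + 2*e25 - 6*e34 - 3*e123 + 27*e124 - 4/3*e1234
Answer: 6*e123 - 54*e124 + 8/3*e1234


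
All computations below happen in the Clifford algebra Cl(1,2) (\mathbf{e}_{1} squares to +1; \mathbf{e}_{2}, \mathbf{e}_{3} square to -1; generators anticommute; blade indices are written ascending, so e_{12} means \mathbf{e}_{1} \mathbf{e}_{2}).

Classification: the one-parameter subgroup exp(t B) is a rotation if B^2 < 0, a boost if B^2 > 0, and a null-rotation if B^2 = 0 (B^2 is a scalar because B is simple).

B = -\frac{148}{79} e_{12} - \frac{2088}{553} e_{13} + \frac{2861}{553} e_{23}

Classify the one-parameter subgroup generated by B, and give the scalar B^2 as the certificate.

B^2 term by term: the squares give (-\frac{148}{79})^2*(e_{12})^2 + (-\frac{2088}{553})^2*(e_{13})^2 + (\frac{2861}{553})^2*(e_{23})^2 = \frac{21904}{6241}*(+1) + \frac{4359744}{305809}*(+1) + \frac{8185321}{305809}*(-1) = -9 (each basis 2-blade squares to minus the product of its generators' squares); cross terms between blades sharing an index anticommute and cancel. So B^2 = -9.
Answer: rotation, certificate B^2 = -9. Certificate logic: -9 is a conjugation-invariant scalar, so its sign fixes rotation versus boost versus null-rotation outright.


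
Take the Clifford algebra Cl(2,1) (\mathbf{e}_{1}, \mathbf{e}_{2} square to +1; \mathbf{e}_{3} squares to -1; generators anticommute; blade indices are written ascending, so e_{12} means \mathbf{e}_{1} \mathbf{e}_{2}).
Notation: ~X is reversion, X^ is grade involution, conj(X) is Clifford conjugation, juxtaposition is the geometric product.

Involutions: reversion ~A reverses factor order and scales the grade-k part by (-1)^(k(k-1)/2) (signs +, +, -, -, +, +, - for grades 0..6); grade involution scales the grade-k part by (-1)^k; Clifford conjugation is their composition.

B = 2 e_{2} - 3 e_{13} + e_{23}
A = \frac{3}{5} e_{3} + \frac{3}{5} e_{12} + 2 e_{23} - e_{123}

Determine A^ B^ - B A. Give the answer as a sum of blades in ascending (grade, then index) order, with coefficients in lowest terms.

first term: 2 + \frac{8}{5} e_{1} + \frac{12}{5} e_{2} + 4 e_{3} + 6 e_{12} + \frac{13}{5} e_{13} + \frac{3}{5} e_{23}
second term: 2 - \frac{2}{5} e_{1} - \frac{18}{5} e_{2} + 4 e_{3} - 6 e_{12} + \frac{7}{5} e_{13} - \frac{3}{5} e_{23}
Answer: 2 e_{1} + 6 e_{2} + 12 e_{12} + \frac{6}{5} e_{13} + \frac{6}{5} e_{23}


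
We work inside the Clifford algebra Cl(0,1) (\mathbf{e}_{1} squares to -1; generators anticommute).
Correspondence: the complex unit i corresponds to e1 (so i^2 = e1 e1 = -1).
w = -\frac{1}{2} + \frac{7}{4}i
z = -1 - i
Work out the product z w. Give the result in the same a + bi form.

In blades: z = -1 - e_{1}, w = -\frac{1}{2} + \frac{7}{4} e_{1}.
Distribute z over w term by term (generator squares from the signature, products reordered to ascending indices): (-1)*w = \frac{1}{2} - \frac{7}{4} e_{1}; (-e_{1})*w = \frac{7}{4} + \frac{1}{2} e_{1}.
Sum: \frac{9}{4} - \frac{5}{4} e_{1}; translating back through the correspondence:
Answer: \frac{9}{4} - \frac{5}{4}i


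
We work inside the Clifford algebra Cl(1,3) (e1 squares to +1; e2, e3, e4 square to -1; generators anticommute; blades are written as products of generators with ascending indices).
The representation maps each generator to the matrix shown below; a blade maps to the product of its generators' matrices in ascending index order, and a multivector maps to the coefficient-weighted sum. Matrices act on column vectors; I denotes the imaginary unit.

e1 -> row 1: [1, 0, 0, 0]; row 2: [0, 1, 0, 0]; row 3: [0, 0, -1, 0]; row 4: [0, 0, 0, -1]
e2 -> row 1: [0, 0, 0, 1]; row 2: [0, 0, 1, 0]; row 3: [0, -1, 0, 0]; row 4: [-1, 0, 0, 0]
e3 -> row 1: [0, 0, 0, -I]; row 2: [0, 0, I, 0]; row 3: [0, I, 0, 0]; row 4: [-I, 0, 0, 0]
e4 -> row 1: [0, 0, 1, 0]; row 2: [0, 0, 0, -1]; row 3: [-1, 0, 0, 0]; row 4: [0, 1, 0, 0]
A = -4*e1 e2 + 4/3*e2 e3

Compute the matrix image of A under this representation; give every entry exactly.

Bivector images (products of the table entries): rho(e1 e2) = rho(e1)rho(e2) = row 1: [0, 0, 0, 1]; row 2: [0, 0, 1, 0]; row 3: [0, 1, 0, 0]; row 4: [1, 0, 0, 0]; rho(e2 e3) = rho(e2)rho(e3) = row 1: [-I, 0, 0, 0]; row 2: [0, I, 0, 0]; row 3: [0, 0, -I, 0]; row 4: [0, 0, 0, I].
M = (-4)*rho(e1 e2) + (4/3)*rho(e2 e3), summed entrywise:
Answer: row 1: [-4*I/3, 0, 0, -4]; row 2: [0, 4*I/3, -4, 0]; row 3: [0, -4, -4*I/3, 0]; row 4: [-4, 0, 0, 4*I/3]


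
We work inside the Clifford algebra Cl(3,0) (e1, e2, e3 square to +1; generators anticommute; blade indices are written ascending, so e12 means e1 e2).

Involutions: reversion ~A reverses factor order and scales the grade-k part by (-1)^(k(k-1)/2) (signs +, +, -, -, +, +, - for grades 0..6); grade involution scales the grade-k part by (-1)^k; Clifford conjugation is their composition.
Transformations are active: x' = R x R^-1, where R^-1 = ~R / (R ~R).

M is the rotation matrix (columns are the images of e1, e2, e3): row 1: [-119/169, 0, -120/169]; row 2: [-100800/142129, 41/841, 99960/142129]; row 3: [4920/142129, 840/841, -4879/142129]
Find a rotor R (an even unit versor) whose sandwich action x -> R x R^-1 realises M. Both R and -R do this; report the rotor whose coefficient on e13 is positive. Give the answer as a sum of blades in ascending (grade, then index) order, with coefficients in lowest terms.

Method: write R = a + b12*e12 + b13*e13 + b23*e23 with a^2 + b12^2 + b13^2 + b23^2 = 1 (so R^-1 = ~R). Expanding the columns R e_j ~R gives tr M = 4a^2 - 1 and, from the antisymmetric part, M21 - M12 = -4a*b12, M13 - M31 = 4a*b13, M32 - M23 = -4a*b23.
Here tr M = -98029/142129, so a^2 = (1 + tr M)/4 = 11025/142129 and a = ±105/377. Taking a = 105/377: M21 - M12 = -100800/142129, M13 - M31 = -105840/142129, M32 - M23 = 42000/142129, giving b12 = 240/377, b13 = -252/377, b23 = -100/377, i.e. R = 105/377 + 240/377*e12 - 252/377*e13 - 100/377*e23.
Its e13 coefficient is negative, so report the other preimage -R.
Answer: -105/377 - 240/377*e12 + 252/377*e13 + 100/377*e23. Why the constraint matters: R and -R act identically through the sandwich — M has trace -98029/142129 either way — so only the sign condition on e13 picks one of the two preimages.


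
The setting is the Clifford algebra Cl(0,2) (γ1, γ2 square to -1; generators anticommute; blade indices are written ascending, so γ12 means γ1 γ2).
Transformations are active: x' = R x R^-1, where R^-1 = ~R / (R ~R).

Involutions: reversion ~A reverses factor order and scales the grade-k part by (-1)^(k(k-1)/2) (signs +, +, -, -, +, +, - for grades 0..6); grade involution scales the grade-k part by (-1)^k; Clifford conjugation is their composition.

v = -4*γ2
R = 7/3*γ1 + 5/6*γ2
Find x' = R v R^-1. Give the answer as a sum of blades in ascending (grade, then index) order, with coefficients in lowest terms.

~R = 7/3*γ1 + 5/6*γ2, and R ~R = -221/36, so R^-1 = ~R / (-221/36).
R v = 10/3 - 28/3*γ12
Answer: -560/221*γ1 + 684/221*γ2


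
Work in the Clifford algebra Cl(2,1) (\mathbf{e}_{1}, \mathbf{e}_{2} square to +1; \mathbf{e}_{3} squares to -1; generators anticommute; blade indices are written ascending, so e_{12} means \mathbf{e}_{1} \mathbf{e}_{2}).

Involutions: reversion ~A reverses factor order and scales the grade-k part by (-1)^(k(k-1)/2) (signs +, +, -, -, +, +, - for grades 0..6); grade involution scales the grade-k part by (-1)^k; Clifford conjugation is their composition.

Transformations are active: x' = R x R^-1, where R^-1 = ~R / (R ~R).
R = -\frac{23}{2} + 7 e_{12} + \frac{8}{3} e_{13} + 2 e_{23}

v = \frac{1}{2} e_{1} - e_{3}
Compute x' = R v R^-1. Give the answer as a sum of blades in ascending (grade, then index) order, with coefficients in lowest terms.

~R = -\frac{23}{2} - 7 e_{12} - \frac{8}{3} e_{13} - 2 e_{23}, and R ~R = \frac{6125}{36}, so R^-1 = ~R / (\frac{6125}{36}).
R v = -\frac{37}{12} e_{1} - \frac{3}{2} e_{2} + \frac{61}{6} e_{3} - 6 e_{123}
Answer: \frac{709}{12250} e_{1} + \frac{18}{1225} e_{2} - \frac{5317}{6125} e_{3}


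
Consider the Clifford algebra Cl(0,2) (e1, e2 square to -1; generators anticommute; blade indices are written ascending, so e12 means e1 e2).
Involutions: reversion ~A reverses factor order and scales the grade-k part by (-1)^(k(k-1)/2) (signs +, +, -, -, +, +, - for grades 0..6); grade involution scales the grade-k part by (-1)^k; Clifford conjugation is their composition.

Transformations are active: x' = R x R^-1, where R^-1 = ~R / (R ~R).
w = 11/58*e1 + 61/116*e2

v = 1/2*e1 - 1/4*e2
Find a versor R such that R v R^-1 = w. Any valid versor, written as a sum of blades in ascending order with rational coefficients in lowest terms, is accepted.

The midline construction: v and w both square to -5/16, so reflecting in their sum 20/29*e1 + 8/29*e2 exchanges them.
Answer: 20/29*e1 + 8/29*e2


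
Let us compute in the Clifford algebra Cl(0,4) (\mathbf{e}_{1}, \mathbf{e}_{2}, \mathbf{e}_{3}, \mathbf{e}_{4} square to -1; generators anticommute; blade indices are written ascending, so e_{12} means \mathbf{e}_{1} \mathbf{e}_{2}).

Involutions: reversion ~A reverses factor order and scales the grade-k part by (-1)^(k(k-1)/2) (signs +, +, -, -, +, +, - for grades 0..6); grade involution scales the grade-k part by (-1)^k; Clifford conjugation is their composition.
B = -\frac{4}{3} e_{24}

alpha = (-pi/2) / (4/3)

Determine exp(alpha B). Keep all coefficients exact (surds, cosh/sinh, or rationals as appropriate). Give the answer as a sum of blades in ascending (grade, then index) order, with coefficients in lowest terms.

B^2 = (-\frac{4}{3})^2*(e_{24})^2 = \frac{16}{9}*(-1) = -\frac{16}{9} (a basis 2-blade squares to minus the product of its generators' squares).
B^2 = -\frac{16}{9} — since the square is negative, the closed form is circular: l = \frac{4}{3}, alpha*l = - \frac{\pi}{2}, so exp(alpha B) = cos(- \frac{\pi}{2}) + (sin(- \frac{\pi}{2})/(\frac{4}{3}))*B = 0 + (- \frac{3}{4})*B.
Answer: e_{24}


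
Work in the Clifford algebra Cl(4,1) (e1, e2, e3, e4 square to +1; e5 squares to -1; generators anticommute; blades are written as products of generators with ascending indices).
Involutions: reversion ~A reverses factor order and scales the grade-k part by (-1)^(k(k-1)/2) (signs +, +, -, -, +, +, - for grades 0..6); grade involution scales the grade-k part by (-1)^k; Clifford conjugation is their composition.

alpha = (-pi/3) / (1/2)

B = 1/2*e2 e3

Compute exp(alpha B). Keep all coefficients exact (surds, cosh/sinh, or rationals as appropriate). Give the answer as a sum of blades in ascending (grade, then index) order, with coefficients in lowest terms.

B^2 = (1/2)^2*(e2 e3)^2 = 1/4*(-1) = -1/4 (a basis 2-blade squares to minus the product of its generators' squares).
B^2 = -1/4 — a negative square means the series sums to a rotation: l = 1/2, alpha*l = -pi/3, so exp(alpha B) = cos(-pi/3) + (sin(-pi/3)/(1/2))*B = 1/2 + (-sqrt(3))*B.
Answer: 1/2 - sqrt(3)/2*e2 e3


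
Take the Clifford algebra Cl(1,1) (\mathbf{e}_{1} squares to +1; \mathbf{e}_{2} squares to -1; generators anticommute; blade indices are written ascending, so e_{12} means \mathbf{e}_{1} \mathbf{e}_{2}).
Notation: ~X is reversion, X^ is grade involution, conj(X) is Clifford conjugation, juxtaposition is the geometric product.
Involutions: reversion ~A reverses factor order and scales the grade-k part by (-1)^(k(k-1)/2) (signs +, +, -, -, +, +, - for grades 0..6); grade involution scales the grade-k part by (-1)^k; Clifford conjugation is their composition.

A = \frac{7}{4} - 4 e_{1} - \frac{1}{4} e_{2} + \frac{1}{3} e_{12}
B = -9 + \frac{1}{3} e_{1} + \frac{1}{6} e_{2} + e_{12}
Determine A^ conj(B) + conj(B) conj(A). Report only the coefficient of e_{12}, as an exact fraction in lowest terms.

first term: -\frac{139}{8} - \frac{331}{9} e_{1} - \frac{463}{72} e_{2} - \frac{16}{3} e_{12}
second term: -\frac{401}{24} - \frac{653}{18} e_{1} + \frac{113}{72} e_{2} + \frac{11}{6} e_{12}
Answer: -\frac{7}{2}


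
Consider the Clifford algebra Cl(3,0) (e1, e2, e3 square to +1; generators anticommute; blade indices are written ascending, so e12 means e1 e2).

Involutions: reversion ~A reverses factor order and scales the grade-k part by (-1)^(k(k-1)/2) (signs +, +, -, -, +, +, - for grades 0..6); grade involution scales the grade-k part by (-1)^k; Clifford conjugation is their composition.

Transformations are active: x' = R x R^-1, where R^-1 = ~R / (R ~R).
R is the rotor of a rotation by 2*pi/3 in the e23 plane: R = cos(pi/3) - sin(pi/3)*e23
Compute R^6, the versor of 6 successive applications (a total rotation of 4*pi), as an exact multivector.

Rotor phase runs at HALF the rotation angle; powers of one rotor simply add phase, so after 6 steps in e23 the phase is 6*pi/3 = 2*pi and R^6 = cos(2*pi) - sin(2*pi)*e23.
cos(2*pi) = 1 and sin(2*pi) = 0, so R^6 = 1. The total rotation 4*pi is 2 full turns, so every vector returns to itself, yet the rotor is +1, back on the identity sheet (an even number of 2*pi turns).
Answer: 1


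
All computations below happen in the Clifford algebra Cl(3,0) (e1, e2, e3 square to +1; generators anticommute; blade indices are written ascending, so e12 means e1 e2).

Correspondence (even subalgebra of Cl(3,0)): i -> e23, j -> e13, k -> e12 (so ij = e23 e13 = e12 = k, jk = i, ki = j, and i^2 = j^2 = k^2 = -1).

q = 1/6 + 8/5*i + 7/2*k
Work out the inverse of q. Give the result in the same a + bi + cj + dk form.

In blades: q = 1/6 + 7/2*e12 + 8/5*e23.
With qbar = 1/6 - 7/2*e12 - 8/5*e23 (scalar fixed, mapped units negated), q qbar = 6677/450 (the sum of squared coefficients), so q^-1 = qbar / (6677/450) = 75/6677 - 1575/6677*e12 - 720/6677*e23; translating back:
Answer: 75/6677 - 720/6677*i - 1575/6677*k


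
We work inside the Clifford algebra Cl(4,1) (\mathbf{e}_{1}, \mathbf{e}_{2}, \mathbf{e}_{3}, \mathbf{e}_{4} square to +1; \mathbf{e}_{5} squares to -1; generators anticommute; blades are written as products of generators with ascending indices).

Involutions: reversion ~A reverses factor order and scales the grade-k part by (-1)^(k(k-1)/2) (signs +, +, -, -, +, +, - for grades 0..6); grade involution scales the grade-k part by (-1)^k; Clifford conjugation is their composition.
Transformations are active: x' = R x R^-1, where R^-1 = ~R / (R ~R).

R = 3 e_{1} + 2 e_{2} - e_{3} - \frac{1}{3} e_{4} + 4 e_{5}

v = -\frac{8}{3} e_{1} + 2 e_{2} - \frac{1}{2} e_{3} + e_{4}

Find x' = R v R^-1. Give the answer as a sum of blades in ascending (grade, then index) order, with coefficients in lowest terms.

~R = 3 e_{1} + 2 e_{2} - e_{3} - \frac{1}{3} e_{4} + 4 e_{5}, and R ~R = -\frac{17}{9}, so R^-1 = ~R / (-\frac{17}{9}).
R v = -\frac{23}{6} + \frac{34}{3} e_{1} e_{2} - \frac{25}{6} e_{1} e_{3} + \frac{19}{9} e_{1} e_{4} + \frac{32}{3} e_{1} e_{5} + e_{2} e_{3} + \frac{8}{3} e_{2} e_{4} - 8 e_{2} e_{5} - \frac{7}{6} e_{3} e_{4} + 2 e_{3} e_{5} - 4 e_{4} e_{5}
Answer: \frac{757}{51} e_{1} + \frac{104}{17} e_{2} - \frac{121}{34} e_{3} - \frac{40}{17} e_{4} + \frac{276}{17} e_{5}


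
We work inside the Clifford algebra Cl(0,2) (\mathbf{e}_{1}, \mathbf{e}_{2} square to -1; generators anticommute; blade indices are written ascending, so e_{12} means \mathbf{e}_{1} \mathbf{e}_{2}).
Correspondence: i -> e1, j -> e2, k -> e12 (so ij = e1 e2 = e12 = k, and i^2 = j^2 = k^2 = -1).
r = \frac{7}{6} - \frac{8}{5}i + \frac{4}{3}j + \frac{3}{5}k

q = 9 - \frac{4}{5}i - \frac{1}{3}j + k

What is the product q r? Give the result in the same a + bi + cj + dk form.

In blades: q = 9 - \frac{4}{5} e_{1} - \frac{1}{3} e_{2} + e_{12}, r = \frac{7}{6} - \frac{8}{5} e_{1} + \frac{4}{3} e_{2} + \frac{3}{5} e_{12}.
Distribute q over r term by term (generator squares from the signature, products reordered to ascending indices): (9)*r = \frac{21}{2} - \frac{72}{5} e_{1} + 12 e_{2} + \frac{27}{5} e_{12}; (-\frac{4}{5} e_{1})*r = -\frac{32}{25} - \frac{14}{15} e_{1} + \frac{12}{25} e_{2} - \frac{16}{15} e_{12}; (-\frac{1}{3} e_{2})*r = \frac{4}{9} - \frac{1}{5} e_{1} - \frac{7}{18} e_{2} - \frac{8}{15} e_{12}; (e_{12})*r = -\frac{3}{5} - \frac{4}{3} e_{1} - \frac{8}{5} e_{2} + \frac{7}{6} e_{12}.
Sum: \frac{4079}{450} - \frac{253}{15} e_{1} + \frac{4721}{450} e_{2} + \frac{149}{30} e_{12}; translating back through the correspondence:
Answer: \frac{4079}{450} - \frac{253}{15}i + \frac{4721}{450}j + \frac{149}{30}k


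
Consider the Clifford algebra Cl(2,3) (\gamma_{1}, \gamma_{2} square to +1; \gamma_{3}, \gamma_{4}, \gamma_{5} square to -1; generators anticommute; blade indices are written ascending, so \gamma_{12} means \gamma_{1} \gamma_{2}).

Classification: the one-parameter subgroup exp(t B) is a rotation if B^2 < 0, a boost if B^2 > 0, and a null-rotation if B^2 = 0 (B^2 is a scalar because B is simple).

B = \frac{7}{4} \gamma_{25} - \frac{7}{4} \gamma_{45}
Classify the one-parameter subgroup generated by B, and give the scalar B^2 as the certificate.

B^2 term by term: the squares give (\frac{7}{4})^2*(\gamma_{25})^2 + (-\frac{7}{4})^2*(\gamma_{45})^2 = \frac{49}{16}*(+1) + \frac{49}{16}*(-1) = 0 (each basis 2-blade squares to minus the product of its generators' squares); cross terms between blades sharing an index anticommute and cancel. So B^2 = 0.
Answer: null-rotation, certificate B^2 = 0. Key observation: B^2 = 0 is a conjugation invariant, so its sign decides the class regardless of the surface form of B.


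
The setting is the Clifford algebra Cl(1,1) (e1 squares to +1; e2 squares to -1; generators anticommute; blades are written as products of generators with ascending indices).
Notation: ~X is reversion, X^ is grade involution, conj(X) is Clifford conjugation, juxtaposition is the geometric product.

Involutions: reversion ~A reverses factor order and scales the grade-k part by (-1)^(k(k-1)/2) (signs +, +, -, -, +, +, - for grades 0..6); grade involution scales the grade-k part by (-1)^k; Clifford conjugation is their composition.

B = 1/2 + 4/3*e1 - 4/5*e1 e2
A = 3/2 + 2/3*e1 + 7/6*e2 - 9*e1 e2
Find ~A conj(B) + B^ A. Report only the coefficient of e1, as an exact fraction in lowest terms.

first term: 1271/180 - 11/15*e1 + 787/60*e2 + 653/90*e1 e2
second term: 1271/180 - 11/15*e1 + 787/60*e2 - 653/90*e1 e2
Answer: -22/15


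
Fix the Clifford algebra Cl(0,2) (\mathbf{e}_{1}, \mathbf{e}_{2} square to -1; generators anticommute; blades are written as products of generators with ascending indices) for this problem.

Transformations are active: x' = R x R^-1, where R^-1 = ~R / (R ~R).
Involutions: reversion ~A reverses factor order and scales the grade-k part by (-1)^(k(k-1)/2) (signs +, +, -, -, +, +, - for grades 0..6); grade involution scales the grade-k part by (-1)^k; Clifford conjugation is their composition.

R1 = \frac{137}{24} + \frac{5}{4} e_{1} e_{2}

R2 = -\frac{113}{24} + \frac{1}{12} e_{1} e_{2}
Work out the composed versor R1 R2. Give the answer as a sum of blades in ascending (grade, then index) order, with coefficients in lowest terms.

Distribute over the terms of R1 (each basis-blade product reordered to ascending indices, repeated generators contracted through their squares):
(\frac{137}{24}) R2 = -\frac{15481}{576} + \frac{137}{288} e_{1} e_{2}
(\frac{5}{4} e_{1} e_{2}) R2 = -\frac{5}{48} - \frac{565}{96} e_{1} e_{2}
Summing the partial products and collecting blades:
Answer: -\frac{15541}{576} - \frac{779}{144} e_{1} e_{2}


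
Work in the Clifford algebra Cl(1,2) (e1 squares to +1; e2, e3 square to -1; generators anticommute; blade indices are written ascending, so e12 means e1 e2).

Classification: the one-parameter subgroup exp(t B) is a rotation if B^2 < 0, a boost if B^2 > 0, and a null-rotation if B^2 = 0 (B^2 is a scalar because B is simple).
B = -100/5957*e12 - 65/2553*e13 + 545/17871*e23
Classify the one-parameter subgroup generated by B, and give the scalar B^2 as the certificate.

B^2 term by term: the squares give (-100/5957)^2*(e12)^2 + (-65/2553)^2*(e13)^2 + (545/17871)^2*(e23)^2 = 10000/35485849*(+1) + 4225/6517809*(+1) + 297025/319372641*(-1) = 0 (each basis 2-blade squares to minus the product of its generators' squares); cross terms between blades sharing an index anticommute and cancel. So B^2 = 0.
Answer: null-rotation, certificate B^2 = 0. The class reads off the invariant scalar 0 directly.


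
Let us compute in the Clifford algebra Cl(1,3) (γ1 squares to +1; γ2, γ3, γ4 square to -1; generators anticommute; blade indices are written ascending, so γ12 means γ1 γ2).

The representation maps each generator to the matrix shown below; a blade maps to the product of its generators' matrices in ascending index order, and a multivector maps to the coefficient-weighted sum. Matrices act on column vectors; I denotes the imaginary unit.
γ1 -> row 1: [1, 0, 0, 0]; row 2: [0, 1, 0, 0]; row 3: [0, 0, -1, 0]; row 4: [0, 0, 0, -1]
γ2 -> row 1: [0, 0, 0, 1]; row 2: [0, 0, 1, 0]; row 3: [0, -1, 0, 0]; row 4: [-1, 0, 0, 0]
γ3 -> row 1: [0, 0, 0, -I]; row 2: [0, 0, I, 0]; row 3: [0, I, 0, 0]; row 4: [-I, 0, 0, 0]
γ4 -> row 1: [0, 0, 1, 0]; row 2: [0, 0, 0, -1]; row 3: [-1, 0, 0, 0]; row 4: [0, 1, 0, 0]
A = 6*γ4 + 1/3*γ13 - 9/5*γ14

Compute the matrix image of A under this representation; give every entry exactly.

Bivector images (products of the table entries): rho(γ13) = rho(γ1)rho(γ3) = row 1: [0, 0, 0, -I]; row 2: [0, 0, I, 0]; row 3: [0, -I, 0, 0]; row 4: [I, 0, 0, 0]; rho(γ14) = rho(γ1)rho(γ4) = row 1: [0, 0, 1, 0]; row 2: [0, 0, 0, -1]; row 3: [1, 0, 0, 0]; row 4: [0, -1, 0, 0].
M = (6)*rho(γ4) + (1/3)*rho(γ13) + (-9/5)*rho(γ14), summed entrywise:
Answer: row 1: [0, 0, 21/5, -I/3]; row 2: [0, 0, I/3, -21/5]; row 3: [-39/5, -I/3, 0, 0]; row 4: [I/3, 39/5, 0, 0]
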